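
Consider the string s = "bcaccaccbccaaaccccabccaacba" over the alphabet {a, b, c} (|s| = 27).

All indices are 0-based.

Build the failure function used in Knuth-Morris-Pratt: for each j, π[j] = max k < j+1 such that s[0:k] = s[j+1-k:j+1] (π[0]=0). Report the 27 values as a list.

[0, 0, 0, 0, 0, 0, 0, 0, 1, 2, 0, 0, 0, 0, 0, 0, 0, 0, 0, 1, 2, 0, 0, 0, 0, 1, 0]

π[0] = 0
j=1 s[j]='c': π[1]=0 (border '')
j=2 s[j]='a': π[2]=0 (border '')
j=3 s[j]='c': π[3]=0 (border '')
j=4 s[j]='c': π[4]=0 (border '')
j=5 s[j]='a': π[5]=0 (border '')
j=6 s[j]='c': π[6]=0 (border '')
j=7 s[j]='c': π[7]=0 (border '')
j=8 s[j]='b': π[8]=1 (border 'b')
j=9 s[j]='c': π[9]=2 (border 'bc')
j=10 s[j]='c': k: 2→0; π[10]=0 (border '')
j=11 s[j]='a': π[11]=0 (border '')
j=12 s[j]='a': π[12]=0 (border '')
j=13 s[j]='a': π[13]=0 (border '')
j=14 s[j]='c': π[14]=0 (border '')
j=15 s[j]='c': π[15]=0 (border '')
j=16 s[j]='c': π[16]=0 (border '')
j=17 s[j]='c': π[17]=0 (border '')
j=18 s[j]='a': π[18]=0 (border '')
j=19 s[j]='b': π[19]=1 (border 'b')
j=20 s[j]='c': π[20]=2 (border 'bc')
j=21 s[j]='c': k: 2→0; π[21]=0 (border '')
j=22 s[j]='a': π[22]=0 (border '')
j=23 s[j]='a': π[23]=0 (border '')
j=24 s[j]='c': π[24]=0 (border '')
j=25 s[j]='b': π[25]=1 (border 'b')
j=26 s[j]='a': k: 1→0; π[26]=0 (border '')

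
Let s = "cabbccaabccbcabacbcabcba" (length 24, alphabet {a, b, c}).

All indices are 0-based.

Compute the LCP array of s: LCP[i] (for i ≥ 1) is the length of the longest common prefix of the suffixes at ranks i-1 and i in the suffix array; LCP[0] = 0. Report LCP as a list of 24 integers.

rank→(start, suffix):
  0 → (23, 'a')
  1 → (6, 'aabccbcabacbcabcba')
  2 → (13, 'abacbcabcba')
  3 → (1, 'abbccaabccbcabacbcabcba')
  4 → (19, 'abcba')
  5 → (7, 'abccbcabacbcabcba')
  6 → (15, 'acbcabcba')
  7 → (22, 'ba')
  8 → (14, 'bacbcabcba')
  9 → (2, 'bbccaabccbcabacbcabcba')
  10 → (11, 'bcabacbcabcba')
  11 → (17, 'bcabcba')
  12 → (20, 'bcba')
  13 → (3, 'bccaabccbcabacbcabcba')
  14 → (8, 'bccbcabacbcabcba')
  15 → (5, 'caabccbcabacbcabcba')
  16 → (12, 'cabacbcabcba')
  17 → (0, 'cabbccaabccbcabacbcabcba')
  18 → (18, 'cabcba')
  19 → (21, 'cba')
  20 → (10, 'cbcabacbcabcba')
  21 → (16, 'cbcabcba')
  22 → (4, 'ccaabccbcabacbcabcba')
  23 → (9, 'ccbcabacbcabcba')

SA = [23, 6, 13, 1, 19, 7, 15, 22, 14, 2, 11, 17, 20, 3, 8, 5, 12, 0, 18, 21, 10, 16, 4, 9]
i: (SA[i-1],SA[i]) lcp shared
  1: (23,6) 1 'a'
  2: (6,13) 1 'a'
  3: (13,1) 2 'ab'
  4: (1,19) 2 'ab'
  5: (19,7) 3 'abc'
  6: (7,15) 1 'a'
  7: (15,22) 0 ''
  8: (22,14) 2 'ba'
  9: (14,2) 1 'b'
  10: (2,11) 1 'b'
  11: (11,17) 4 'bcab'
  12: (17,20) 2 'bc'
  13: (20,3) 2 'bc'
  14: (3,8) 3 'bcc'
  15: (8,5) 0 ''
  16: (5,12) 2 'ca'
  17: (12,0) 3 'cab'
  18: (0,18) 3 'cab'
  19: (18,21) 1 'c'
  20: (21,10) 2 'cb'
  21: (10,16) 5 'cbcab'
  22: (16,4) 1 'c'
  23: (4,9) 2 'cc'

[0, 1, 1, 2, 2, 3, 1, 0, 2, 1, 1, 4, 2, 2, 3, 0, 2, 3, 3, 1, 2, 5, 1, 2]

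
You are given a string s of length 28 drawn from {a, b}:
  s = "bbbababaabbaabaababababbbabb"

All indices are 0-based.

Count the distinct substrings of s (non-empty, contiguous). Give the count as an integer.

316

rank→(start, suffix):
  0 → (11, 'aabaababababbbabb')
  1 → (14, 'aababababbbabb')
  2 → (7, 'aabbaabaababababbbabb')
  3 → (12, 'abaababababbbabb')
  4 → (5, 'abaabbaabaababababbbabb')
  5 → (3, 'ababaabbaabaababababbbabb')
  6 → (15, 'ababababbbabb')
  7 → (17, 'abababbbabb')
  8 → (19, 'ababbbabb')
  9 → (25, 'abb')
  10 → (8, 'abbaabaababababbbabb')
  11 → (21, 'abbbabb')
  12 → (27, 'b')
  13 → (10, 'baabaababababbbabb')
  14 → (13, 'baababababbbabb')
  15 → (6, 'baabbaabaababababbbabb')
  16 → (4, 'babaabbaabaababababbbabb')
  17 → (2, 'bababaabbaabaababababbbabb')
  18 → (16, 'babababbbabb')
  19 → (18, 'bababbbabb')
  20 → (24, 'babb')
  21 → (20, 'babbbabb')
  22 → (26, 'bb')
  23 → (9, 'bbaabaababababbbabb')
  24 → (1, 'bbababaabbaabaababababbbabb')
  25 → (23, 'bbabb')
  26 → (0, 'bbbababaabbaabaababababbbabb')
  27 → (22, 'bbbabb')

SA = [11, 14, 7, 12, 5, 3, 15, 17, 19, 25, 8, 21, 27, 10, 13, 6, 4, 2, 16, 18, 24, 20, 26, 9, 1, 23, 0, 22]
rank  pair      lcp
   1  s[11:],s[14:]  4  'aaba'
   2  s[14:],s[7:]  3  'aab'
   3  s[7:],s[12:]  1  'a'
   4  s[12:],s[5:]  5  'abaab'
   5  s[5:],s[3:]  3  'aba'
   6  s[3:],s[15:]  5  'ababa'
   7  s[15:],s[17:]  6  'ababab'
   8  s[17:],s[19:]  4  'abab'
   9  s[19:],s[25:]  2  'ab'
  10  s[25:],s[8:]  3  'abb'
  11  s[8:],s[21:]  3  'abb'
  12  s[21:],s[27:]  0  ''
  13  s[27:],s[10:]  1  'b'
  14  s[10:],s[13:]  5  'baaba'
  15  s[13:],s[6:]  4  'baab'
  16  s[6:],s[4:]  2  'ba'
  17  s[4:],s[2:]  4  'baba'
  18  s[2:],s[16:]  6  'bababa'
  19  s[16:],s[18:]  5  'babab'
  20  s[18:],s[24:]  3  'bab'
  21  s[24:],s[20:]  4  'babb'
  22  s[20:],s[26:]  1  'b'
  23  s[26:],s[9:]  2  'bb'
  24  s[9:],s[1:]  3  'bba'
  25  s[1:],s[23:]  4  'bbab'
  26  s[23:],s[0:]  2  'bb'
  27  s[0:],s[22:]  5  'bbbab'

n(n+1)/2 = 28·29/2 = 406
Σ LCP = 0 + 4 + 3 + 1 + 5 + 3 + 5 + 6 + 4 + 2 + 3 + 3 + 0 + 1 + 5 + 4 + 2 + 4 + 6 + 5 + 3 + 4 + 1 + 2 + 3 + 4 + 2 + 5 = 90
distinct = 406 − 90 = 316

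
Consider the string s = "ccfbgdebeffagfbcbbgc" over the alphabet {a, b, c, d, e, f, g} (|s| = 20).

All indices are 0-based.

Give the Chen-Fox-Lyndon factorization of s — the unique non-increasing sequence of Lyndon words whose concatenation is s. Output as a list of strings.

["ccf", "bgde", "beff", "agfbcbbgc"]

emit factor 1: 'ccf' (i=0, period=3)
emit factor 2: 'bgde' (i=3, period=4)
emit factor 3: 'beff' (i=7, period=4)
emit factor 4: 'agfbcbbgc' (i=11, period=9)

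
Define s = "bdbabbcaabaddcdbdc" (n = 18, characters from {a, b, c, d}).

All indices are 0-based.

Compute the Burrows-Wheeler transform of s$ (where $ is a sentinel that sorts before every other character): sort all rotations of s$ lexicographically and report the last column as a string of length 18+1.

rank  rotation             last
    0  $bdbabbcaabaddcdbdc  c
    1  aabaddcdbdc$bdbabbc  c
    2  abaddcdbdc$bdbabbca  a
    3  abbcaabaddcdbdc$bdb  b
    4  addcdbdc$bdbabbcaab  b
    5  babbcaabaddcdbdc$bd  d
    6  baddcdbdc$bdbabbcaa  a
    7  bbcaabaddcdbdc$bdba  a
    8  bcaabaddcdbdc$bdbab  b
    9  bdbabbcaabaddcdbdc$  $
   10  bdc$bdbabbcaabaddcd  d
   11  c$bdbabbcaabaddcdbd  d
   12  caabaddcdbdc$bdbabb  b
   13  cdbdc$bdbabbcaabadd  d
   14  dbabbcaabaddcdbdc$b  b
   15  dbdc$bdbabbcaabaddc  c
   16  dc$bdbabbcaabaddcdb  b
   17  dcdbdc$bdbabbcaabad  d
   18  ddcdbdc$bdbabbcaaba  a

ccabbdaab$ddbdbcbda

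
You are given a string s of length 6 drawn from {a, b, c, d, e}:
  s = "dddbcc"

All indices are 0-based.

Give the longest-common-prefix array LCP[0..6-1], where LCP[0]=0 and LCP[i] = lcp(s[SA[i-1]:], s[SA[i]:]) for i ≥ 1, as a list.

rank | idx | suffix
   0 |   3 | bcc
   1 |   5 | c
   2 |   4 | cc
   3 |   2 | dbcc
   4 |   1 | ddbcc
   5 |   0 | dddbcc

SA = [3, 5, 4, 2, 1, 0]
i: (SA[i-1],SA[i]) lcp shared
  1: (3,5) 0 ''
  2: (5,4) 1 'c'
  3: (4,2) 0 ''
  4: (2,1) 1 'd'
  5: (1,0) 2 'dd'

[0, 0, 1, 0, 1, 2]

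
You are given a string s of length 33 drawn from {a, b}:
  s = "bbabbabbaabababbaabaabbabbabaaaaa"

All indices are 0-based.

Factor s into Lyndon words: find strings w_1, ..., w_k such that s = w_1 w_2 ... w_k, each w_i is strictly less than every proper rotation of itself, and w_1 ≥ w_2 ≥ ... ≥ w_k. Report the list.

emit factor 1: 'b' (i=0, period=1)
emit factor 2: 'b' (i=1, period=1)
emit factor 3: 'abb' (i=2, period=3)
emit factor 4: 'abb' (i=5, period=3)
emit factor 5: 'aabababb' (i=8, period=8)
emit factor 6: 'aabaabbabbab' (i=16, period=12)
emit factor 7: 'a' (i=28, period=1)
emit factor 8: 'a' (i=29, period=1)
emit factor 9: 'a' (i=30, period=1)
emit factor 10: 'a' (i=31, period=1)
emit factor 11: 'a' (i=32, period=1)

["b", "b", "abb", "abb", "aabababb", "aabaabbabbab", "a", "a", "a", "a", "a"]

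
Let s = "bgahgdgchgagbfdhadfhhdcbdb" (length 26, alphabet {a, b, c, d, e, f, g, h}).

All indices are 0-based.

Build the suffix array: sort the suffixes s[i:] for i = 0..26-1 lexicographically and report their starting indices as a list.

[16, 10, 2, 25, 23, 12, 0, 22, 7, 24, 21, 17, 5, 14, 13, 18, 9, 1, 11, 6, 4, 15, 20, 8, 3, 19]

rank | idx | suffix
   0 |  16 | adfhhdcbdb
   1 |  10 | agbfdhadfhhdcbdb
   2 |   2 | ahgdgchgagbfdhadfhhdcbdb
   3 |  25 | b
   4 |  23 | bdb
   5 |  12 | bfdhadfhhdcbdb
   6 |   0 | bgahgdgchgagbfdhadfhhdcbdb
   7 |  22 | cbdb
   8 |   7 | chgagbfdhadfhhdcbdb
   9 |  24 | db
  10 |  21 | dcbdb
  11 |  17 | dfhhdcbdb
  12 |   5 | dgchgagbfdhadfhhdcbdb
  13 |  14 | dhadfhhdcbdb
  14 |  13 | fdhadfhhdcbdb
  15 |  18 | fhhdcbdb
  16 |   9 | gagbfdhadfhhdcbdb
  17 |   1 | gahgdgchgagbfdhadfhhdcbdb
  18 |  11 | gbfdhadfhhdcbdb
  19 |   6 | gchgagbfdhadfhhdcbdb
  20 |   4 | gdgchgagbfdhadfhhdcbdb
  21 |  15 | hadfhhdcbdb
  22 |  20 | hdcbdb
  23 |   8 | hgagbfdhadfhhdcbdb
  24 |   3 | hgdgchgagbfdhadfhhdcbdb
  25 |  19 | hhdcbdb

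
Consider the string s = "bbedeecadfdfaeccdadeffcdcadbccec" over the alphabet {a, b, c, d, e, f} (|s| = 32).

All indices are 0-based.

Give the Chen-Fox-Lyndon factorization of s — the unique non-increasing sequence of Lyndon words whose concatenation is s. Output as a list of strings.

emit factor 1: 'bbedeec' (i=0, period=7)
emit factor 2: 'adfdfaeccd' (i=7, period=10)
emit factor 3: 'adeffcdc' (i=17, period=8)
emit factor 4: 'adbccec' (i=25, period=7)

["bbedeec", "adfdfaeccd", "adeffcdc", "adbccec"]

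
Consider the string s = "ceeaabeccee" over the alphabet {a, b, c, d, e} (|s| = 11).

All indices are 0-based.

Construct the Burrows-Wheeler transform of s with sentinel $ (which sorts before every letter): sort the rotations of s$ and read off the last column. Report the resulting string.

eeaaec$eebcc

rank  rotation      last
    0  $ceeaabeccee  e
    1  aabeccee$cee  e
    2  abeccee$ceea  a
    3  beccee$ceeaa  a
    4  ccee$ceeaabe  e
    5  cee$ceeaabec  c
    6  ceeaabeccee$  $
    7  e$ceeaabecce  e
    8  eaabeccee$ce  e
    9  eccee$ceeaab  b
   10  ee$ceeaabecc  c
   11  eeaabeccee$c  c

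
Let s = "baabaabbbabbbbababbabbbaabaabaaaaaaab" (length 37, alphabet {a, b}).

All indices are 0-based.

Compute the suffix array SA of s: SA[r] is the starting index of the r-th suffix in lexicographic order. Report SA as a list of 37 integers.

rank→(start, suffix):
  0 → (29, 'aaaaaaab')
  1 → (30, 'aaaaaab')
  2 → (31, 'aaaaab')
  3 → (32, 'aaaab')
  4 → (33, 'aaab')
  5 → (34, 'aab')
  6 → (26, 'aabaaaaaaab')
  7 → (23, 'aabaabaaaaaaab')
  8 → (1, 'aabaabbbabbbbababbabbbaabaabaaaaaaab')
  9 → (4, 'aabbbabbbbababbabbbaabaabaaaaaaab')
  10 → (35, 'ab')
  11 → (27, 'abaaaaaaab')
  12 → (24, 'abaabaaaaaaab')
  13 → (2, 'abaabbbabbbbababbabbbaabaabaaaaaaab')
  14 → (14, 'ababbabbbaabaabaaaaaaab')
  15 → (16, 'abbabbbaabaabaaaaaaab')
  16 → (19, 'abbbaabaabaaaaaaab')
  17 → (5, 'abbbabbbbababbabbbaabaabaaaaaaab')
  18 → (9, 'abbbbababbabbbaabaabaaaaaaab')
  19 → (36, 'b')
  20 → (28, 'baaaaaaab')
  21 → (25, 'baabaaaaaaab')
  22 → (22, 'baabaabaaaaaaab')
  23 → (0, 'baabaabbbabbbbababbabbbaabaabaaaaaaab')
  24 → (3, 'baabbbabbbbababbabbbaabaabaaaaaaab')
  25 → (13, 'bababbabbbaabaabaaaaaaab')
  26 → (15, 'babbabbbaabaabaaaaaaab')
  27 → (18, 'babbbaabaabaaaaaaab')
  28 → (8, 'babbbbababbabbbaabaabaaaaaaab')
  29 → (21, 'bbaabaabaaaaaaab')
  30 → (12, 'bbababbabbbaabaabaaaaaaab')
  31 → (17, 'bbabbbaabaabaaaaaaab')
  32 → (7, 'bbabbbbababbabbbaabaabaaaaaaab')
  33 → (20, 'bbbaabaabaaaaaaab')
  34 → (11, 'bbbababbabbbaabaabaaaaaaab')
  35 → (6, 'bbbabbbbababbabbbaabaabaaaaaaab')
  36 → (10, 'bbbbababbabbbaabaabaaaaaaab')

[29, 30, 31, 32, 33, 34, 26, 23, 1, 4, 35, 27, 24, 2, 14, 16, 19, 5, 9, 36, 28, 25, 22, 0, 3, 13, 15, 18, 8, 21, 12, 17, 7, 20, 11, 6, 10]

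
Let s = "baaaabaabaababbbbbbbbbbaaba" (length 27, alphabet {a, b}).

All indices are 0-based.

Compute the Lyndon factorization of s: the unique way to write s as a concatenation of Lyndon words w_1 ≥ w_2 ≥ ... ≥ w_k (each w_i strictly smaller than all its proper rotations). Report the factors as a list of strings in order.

["b", "aaaabaabaababbbbbbbbbbaab", "a"]

emit factor 1: 'b' (i=0, period=1)
emit factor 2: 'aaaabaabaababbbbbbbbbbaab' (i=1, period=25)
emit factor 3: 'a' (i=26, period=1)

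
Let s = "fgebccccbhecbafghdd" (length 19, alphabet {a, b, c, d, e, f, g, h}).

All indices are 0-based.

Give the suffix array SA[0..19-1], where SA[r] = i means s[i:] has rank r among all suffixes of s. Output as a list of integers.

[13, 12, 3, 8, 11, 7, 6, 5, 4, 18, 17, 2, 10, 0, 14, 1, 15, 16, 9]

sorted suffixes:
  #0 SA[0]=13  'afghdd'
  #1 SA[1]=12  'bafghdd'
  #2 SA[2]=3  'bccccbhecbafghdd'
  #3 SA[3]=8  'bhecbafghdd'
  #4 SA[4]=11  'cbafghdd'
  #5 SA[5]=7  'cbhecbafghdd'
  #6 SA[6]=6  'ccbhecbafghdd'
  #7 SA[7]=5  'cccbhecbafghdd'
  #8 SA[8]=4  'ccccbhecbafghdd'
  #9 SA[9]=18  'd'
  #10 SA[10]=17  'dd'
  #11 SA[11]=2  'ebccccbhecbafghdd'
  #12 SA[12]=10  'ecbafghdd'
  #13 SA[13]=0  'fgebccccbhecbafghdd'
  #14 SA[14]=14  'fghdd'
  #15 SA[15]=1  'gebccccbhecbafghdd'
  #16 SA[16]=15  'ghdd'
  #17 SA[17]=16  'hdd'
  #18 SA[18]=9  'hecbafghdd'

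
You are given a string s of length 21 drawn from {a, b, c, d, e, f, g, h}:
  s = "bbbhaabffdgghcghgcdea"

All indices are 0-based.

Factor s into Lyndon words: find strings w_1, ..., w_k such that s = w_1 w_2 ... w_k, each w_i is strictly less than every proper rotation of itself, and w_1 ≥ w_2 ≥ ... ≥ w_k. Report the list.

["bbbh", "aabffdgghcghgcde", "a"]

emit factor 1: 'bbbh' (i=0, period=4)
emit factor 2: 'aabffdgghcghgcde' (i=4, period=16)
emit factor 3: 'a' (i=20, period=1)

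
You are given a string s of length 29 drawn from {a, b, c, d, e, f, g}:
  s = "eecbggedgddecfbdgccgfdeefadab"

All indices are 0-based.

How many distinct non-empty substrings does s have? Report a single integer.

409

rank→(start, suffix):
  0 → (27, 'ab')
  1 → (25, 'adab')
  2 → (28, 'b')
  3 → (14, 'bdgccgfdeefadab')
  4 → (3, 'bggedgddecfbdgccgfdeefadab')
  5 → (2, 'cbggedgddecfbdgccgfdeefadab')
  6 → (17, 'ccgfdeefadab')
  7 → (12, 'cfbdgccgfdeefadab')
  8 → (18, 'cgfdeefadab')
  9 → (26, 'dab')
  10 → (9, 'ddecfbdgccgfdeefadab')
  11 → (10, 'decfbdgccgfdeefadab')
  12 → (21, 'deefadab')
  13 → (15, 'dgccgfdeefadab')
  14 → (7, 'dgddecfbdgccgfdeefadab')
  15 → (1, 'ecbggedgddecfbdgccgfdeefadab')
  16 → (11, 'ecfbdgccgfdeefadab')
  17 → (6, 'edgddecfbdgccgfdeefadab')
  18 → (0, 'eecbggedgddecfbdgccgfdeefadab')
  19 → (22, 'eefadab')
  20 → (23, 'efadab')
  21 → (24, 'fadab')
  22 → (13, 'fbdgccgfdeefadab')
  23 → (20, 'fdeefadab')
  24 → (16, 'gccgfdeefadab')
  25 → (8, 'gddecfbdgccgfdeefadab')
  26 → (5, 'gedgddecfbdgccgfdeefadab')
  27 → (19, 'gfdeefadab')
  28 → (4, 'ggedgddecfbdgccgfdeefadab')

SA = [27, 25, 28, 14, 3, 2, 17, 12, 18, 26, 9, 10, 21, 15, 7, 1, 11, 6, 0, 22, 23, 24, 13, 20, 16, 8, 5, 19, 4]
i: (SA[i-1],SA[i]) lcp shared
  1: (27,25) 1 'a'
  2: (25,28) 0 ''
  3: (28,14) 1 'b'
  4: (14,3) 1 'b'
  5: (3,2) 0 ''
  6: (2,17) 1 'c'
  7: (17,12) 1 'c'
  8: (12,18) 1 'c'
  9: (18,26) 0 ''
  10: (26,9) 1 'd'
  11: (9,10) 1 'd'
  12: (10,21) 2 'de'
  13: (21,15) 1 'd'
  14: (15,7) 2 'dg'
  15: (7,1) 0 ''
  16: (1,11) 2 'ec'
  17: (11,6) 1 'e'
  18: (6,0) 1 'e'
  19: (0,22) 2 'ee'
  20: (22,23) 1 'e'
  21: (23,24) 0 ''
  22: (24,13) 1 'f'
  23: (13,20) 1 'f'
  24: (20,16) 0 ''
  25: (16,8) 1 'g'
  26: (8,5) 1 'g'
  27: (5,19) 1 'g'
  28: (19,4) 1 'g'

n(n+1)/2 = 29·30/2 = 435
Σ LCP = 0 + 1 + 0 + 1 + 1 + 0 + 1 + 1 + 1 + 0 + 1 + 1 + 2 + 1 + 2 + 0 + 2 + 1 + 1 + 2 + 1 + 0 + 1 + 1 + 0 + 1 + 1 + 1 + 1 = 26
distinct = 435 − 26 = 409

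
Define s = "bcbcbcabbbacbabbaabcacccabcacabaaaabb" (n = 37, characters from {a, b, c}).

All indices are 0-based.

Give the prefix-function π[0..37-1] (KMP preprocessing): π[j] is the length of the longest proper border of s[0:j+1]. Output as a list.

[0, 0, 1, 2, 3, 4, 0, 1, 1, 1, 0, 0, 1, 0, 1, 1, 0, 0, 1, 2, 0, 0, 0, 0, 0, 1, 2, 0, 0, 0, 1, 0, 0, 0, 0, 1, 1]

π[0] = 0
j=1 s[j]='c': π[1]=0 (border '')
j=2 s[j]='b': π[2]=1 (border 'b')
j=3 s[j]='c': π[3]=2 (border 'bc')
j=4 s[j]='b': π[4]=3 (border 'bcb')
j=5 s[j]='c': π[5]=4 (border 'bcbc')
j=6 s[j]='a': k: 4→2→0; π[6]=0 (border '')
j=7 s[j]='b': π[7]=1 (border 'b')
j=8 s[j]='b': k: 1→0; π[8]=1 (border 'b')
j=9 s[j]='b': k: 1→0; π[9]=1 (border 'b')
j=10 s[j]='a': k: 1→0; π[10]=0 (border '')
j=11 s[j]='c': π[11]=0 (border '')
j=12 s[j]='b': π[12]=1 (border 'b')
j=13 s[j]='a': k: 1→0; π[13]=0 (border '')
j=14 s[j]='b': π[14]=1 (border 'b')
j=15 s[j]='b': k: 1→0; π[15]=1 (border 'b')
j=16 s[j]='a': k: 1→0; π[16]=0 (border '')
j=17 s[j]='a': π[17]=0 (border '')
j=18 s[j]='b': π[18]=1 (border 'b')
j=19 s[j]='c': π[19]=2 (border 'bc')
j=20 s[j]='a': k: 2→0; π[20]=0 (border '')
j=21 s[j]='c': π[21]=0 (border '')
j=22 s[j]='c': π[22]=0 (border '')
j=23 s[j]='c': π[23]=0 (border '')
j=24 s[j]='a': π[24]=0 (border '')
j=25 s[j]='b': π[25]=1 (border 'b')
j=26 s[j]='c': π[26]=2 (border 'bc')
j=27 s[j]='a': k: 2→0; π[27]=0 (border '')
j=28 s[j]='c': π[28]=0 (border '')
j=29 s[j]='a': π[29]=0 (border '')
j=30 s[j]='b': π[30]=1 (border 'b')
j=31 s[j]='a': k: 1→0; π[31]=0 (border '')
j=32 s[j]='a': π[32]=0 (border '')
j=33 s[j]='a': π[33]=0 (border '')
j=34 s[j]='a': π[34]=0 (border '')
j=35 s[j]='b': π[35]=1 (border 'b')
j=36 s[j]='b': k: 1→0; π[36]=1 (border 'b')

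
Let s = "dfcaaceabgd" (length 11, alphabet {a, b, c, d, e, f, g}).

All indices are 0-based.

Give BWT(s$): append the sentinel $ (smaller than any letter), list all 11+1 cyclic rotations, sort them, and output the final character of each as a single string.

rank  rotation      last
    0  $dfcaaceabgd  d
    1  aaceabgd$dfc  c
    2  abgd$dfcaace  e
    3  aceabgd$dfca  a
    4  bgd$dfcaacea  a
    5  caaceabgd$df  f
    6  ceabgd$dfcaa  a
    7  d$dfcaaceabg  g
    8  dfcaaceabgd$  $
    9  eabgd$dfcaac  c
   10  fcaaceabgd$d  d
   11  gd$dfcaaceab  b

dceaafag$cdb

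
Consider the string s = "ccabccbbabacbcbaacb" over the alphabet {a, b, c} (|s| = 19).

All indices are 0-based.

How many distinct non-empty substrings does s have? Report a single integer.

164

rank→(start, suffix):
  0 → (15, 'aacb')
  1 → (8, 'abacbcbaacb')
  2 → (2, 'abccbbabacbcbaacb')
  3 → (16, 'acb')
  4 → (10, 'acbcbaacb')
  5 → (18, 'b')
  6 → (14, 'baacb')
  7 → (7, 'babacbcbaacb')
  8 → (9, 'bacbcbaacb')
  9 → (6, 'bbabacbcbaacb')
  10 → (12, 'bcbaacb')
  11 → (3, 'bccbbabacbcbaacb')
  12 → (1, 'cabccbbabacbcbaacb')
  13 → (17, 'cb')
  14 → (13, 'cbaacb')
  15 → (5, 'cbbabacbcbaacb')
  16 → (11, 'cbcbaacb')
  17 → (0, 'ccabccbbabacbcbaacb')
  18 → (4, 'ccbbabacbcbaacb')

SA = [15, 8, 2, 16, 10, 18, 14, 7, 9, 6, 12, 3, 1, 17, 13, 5, 11, 0, 4]
rank  pair      lcp
   1  s[15:],s[8:]  1  'a'
   2  s[8:],s[2:]  2  'ab'
   3  s[2:],s[16:]  1  'a'
   4  s[16:],s[10:]  3  'acb'
   5  s[10:],s[18:]  0  ''
   6  s[18:],s[14:]  1  'b'
   7  s[14:],s[7:]  2  'ba'
   8  s[7:],s[9:]  2  'ba'
   9  s[9:],s[6:]  1  'b'
  10  s[6:],s[12:]  1  'b'
  11  s[12:],s[3:]  2  'bc'
  12  s[3:],s[1:]  0  ''
  13  s[1:],s[17:]  1  'c'
  14  s[17:],s[13:]  2  'cb'
  15  s[13:],s[5:]  2  'cb'
  16  s[5:],s[11:]  2  'cb'
  17  s[11:],s[0:]  1  'c'
  18  s[0:],s[4:]  2  'cc'

n(n+1)/2 = 19·20/2 = 190
Σ LCP = 0 + 1 + 2 + 1 + 3 + 0 + 1 + 2 + 2 + 1 + 1 + 2 + 0 + 1 + 2 + 2 + 2 + 1 + 2 = 26
distinct = 190 − 26 = 164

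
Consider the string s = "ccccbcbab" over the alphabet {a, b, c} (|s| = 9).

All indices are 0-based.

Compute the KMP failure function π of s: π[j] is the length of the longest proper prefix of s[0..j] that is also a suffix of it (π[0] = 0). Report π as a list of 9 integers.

π[0] = 0
j=1 s[j]='c': π[1]=1 (border 'c')
j=2 s[j]='c': π[2]=2 (border 'cc')
j=3 s[j]='c': π[3]=3 (border 'ccc')
j=4 s[j]='b': k: 3→2→1→0; π[4]=0 (border '')
j=5 s[j]='c': π[5]=1 (border 'c')
j=6 s[j]='b': k: 1→0; π[6]=0 (border '')
j=7 s[j]='a': π[7]=0 (border '')
j=8 s[j]='b': π[8]=0 (border '')

[0, 1, 2, 3, 0, 1, 0, 0, 0]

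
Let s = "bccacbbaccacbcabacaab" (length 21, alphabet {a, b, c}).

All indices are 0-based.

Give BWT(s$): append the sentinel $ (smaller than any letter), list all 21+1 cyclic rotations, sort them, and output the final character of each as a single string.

bcacbccbaabcc$abccaaba

rank  rotation                last
    0  $bccacbbaccacbcabacaab  b
    1  aab$bccacbbaccacbcabac  c
    2  ab$bccacbbaccacbcabaca  a
    3  abacaab$bccacbbaccacbc  c
    4  acaab$bccacbbaccacbcab  b
    5  acbbaccacbcabacaab$bcc  c
    6  acbcabacaab$bccacbbacc  c
    7  accacbcabacaab$bccacbb  b
    8  b$bccacbbaccacbcabacaa  a
    9  bacaab$bccacbbaccacbca  a
   10  baccacbcabacaab$bccacb  b
   11  bbaccacbcabacaab$bccac  c
   12  bcabacaab$bccacbbaccac  c
   13  bccacbbaccacbcabacaab$  $
   14  caab$bccacbbaccacbcaba  a
   15  cabacaab$bccacbbaccacb  b
   16  cacbbaccacbcabacaab$bc  c
   17  cacbcabacaab$bccacbbac  c
   18  cbbaccacbcabacaab$bcca  a
   19  cbcabacaab$bccacbbacca  a
   20  ccacbbaccacbcabacaab$b  b
   21  ccacbcabacaab$bccacbba  a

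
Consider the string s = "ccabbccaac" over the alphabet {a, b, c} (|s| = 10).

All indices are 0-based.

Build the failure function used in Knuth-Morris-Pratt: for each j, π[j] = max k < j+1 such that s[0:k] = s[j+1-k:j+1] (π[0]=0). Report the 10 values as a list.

[0, 1, 0, 0, 0, 1, 2, 3, 0, 1]

π[0] = 0
j=1 s[j]='c': π[1]=1 (border 'c')
j=2 s[j]='a': k: 1→0; π[2]=0 (border '')
j=3 s[j]='b': π[3]=0 (border '')
j=4 s[j]='b': π[4]=0 (border '')
j=5 s[j]='c': π[5]=1 (border 'c')
j=6 s[j]='c': π[6]=2 (border 'cc')
j=7 s[j]='a': π[7]=3 (border 'cca')
j=8 s[j]='a': k: 3→0; π[8]=0 (border '')
j=9 s[j]='c': π[9]=1 (border 'c')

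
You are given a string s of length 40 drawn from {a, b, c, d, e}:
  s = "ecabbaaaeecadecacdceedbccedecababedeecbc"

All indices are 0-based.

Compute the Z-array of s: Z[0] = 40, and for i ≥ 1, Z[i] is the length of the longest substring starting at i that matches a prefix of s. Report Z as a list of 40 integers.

Z[0]=40
i=1: fresh scan; Z[1]=0
i=2: fresh scan; Z[2]=0
i=3: fresh scan; Z[3]=0
i=4: fresh scan; Z[4]=0
i=5: fresh scan; Z[5]=0
i=6: fresh scan; Z[6]=0
i=7: fresh scan; Z[7]=0
i=8: fresh scan; Z[8]=1 extend→box=[8,9)
i=9: fresh scan; Z[9]=3 extend→box=[9,12)
i=10: min(r-i=2, Z[1]=0)=0; Z[10]=0
i=11: min(r-i=1, Z[2]=0)=0; Z[11]=0
i=12: fresh scan; Z[12]=0
i=13: fresh scan; Z[13]=3 extend→box=[13,16)
i=14: min(r-i=2, Z[1]=0)=0; Z[14]=0
i=15: min(r-i=1, Z[2]=0)=0; Z[15]=0
i=16: fresh scan; Z[16]=0
i=17: fresh scan; Z[17]=0
i=18: fresh scan; Z[18]=0
i=19: fresh scan; Z[19]=1 extend→box=[19,20)
i=20: fresh scan; Z[20]=1 extend→box=[20,21)
i=21: fresh scan; Z[21]=0
i=22: fresh scan; Z[22]=0
i=23: fresh scan; Z[23]=0
i=24: fresh scan; Z[24]=0
i=25: fresh scan; Z[25]=1 extend→box=[25,26)
i=26: fresh scan; Z[26]=0
i=27: fresh scan; Z[27]=4 extend→box=[27,31)
i=28: min(r-i=3, Z[1]=0)=0; Z[28]=0
i=29: min(r-i=2, Z[2]=0)=0; Z[29]=0
i=30: min(r-i=1, Z[3]=0)=0; Z[30]=0
i=31: fresh scan; Z[31]=0
i=32: fresh scan; Z[32]=0
i=33: fresh scan; Z[33]=1 extend→box=[33,34)
i=34: fresh scan; Z[34]=0
i=35: fresh scan; Z[35]=1 extend→box=[35,36)
i=36: fresh scan; Z[36]=2 extend→box=[36,38)
i=37: min(r-i=1, Z[1]=0)=0; Z[37]=0
i=38: fresh scan; Z[38]=0
i=39: fresh scan; Z[39]=0

[40, 0, 0, 0, 0, 0, 0, 0, 1, 3, 0, 0, 0, 3, 0, 0, 0, 0, 0, 1, 1, 0, 0, 0, 0, 1, 0, 4, 0, 0, 0, 0, 0, 1, 0, 1, 2, 0, 0, 0]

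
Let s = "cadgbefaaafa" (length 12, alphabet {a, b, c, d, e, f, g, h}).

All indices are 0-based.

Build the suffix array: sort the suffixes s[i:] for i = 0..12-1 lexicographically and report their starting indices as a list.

sorted suffixes:
  #0 SA[0]=11  'a'
  #1 SA[1]=7  'aaafa'
  #2 SA[2]=8  'aafa'
  #3 SA[3]=1  'adgbefaaafa'
  #4 SA[4]=9  'afa'
  #5 SA[5]=4  'befaaafa'
  #6 SA[6]=0  'cadgbefaaafa'
  #7 SA[7]=2  'dgbefaaafa'
  #8 SA[8]=5  'efaaafa'
  #9 SA[9]=10  'fa'
  #10 SA[10]=6  'faaafa'
  #11 SA[11]=3  'gbefaaafa'

[11, 7, 8, 1, 9, 4, 0, 2, 5, 10, 6, 3]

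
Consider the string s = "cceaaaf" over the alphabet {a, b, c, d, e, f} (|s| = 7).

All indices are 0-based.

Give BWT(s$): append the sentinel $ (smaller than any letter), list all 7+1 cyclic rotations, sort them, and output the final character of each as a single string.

feaa$cca

rank  rotation  last
    0  $cceaaaf  f
    1  aaaf$cce  e
    2  aaf$ccea  a
    3  af$cceaa  a
    4  cceaaaf$  $
    5  ceaaaf$c  c
    6  eaaaf$cc  c
    7  f$cceaaa  a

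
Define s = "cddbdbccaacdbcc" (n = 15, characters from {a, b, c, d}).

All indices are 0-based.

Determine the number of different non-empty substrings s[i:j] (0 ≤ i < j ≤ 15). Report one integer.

101

sorted suffixes:
  #0 SA[0]=8  'aacdbcc'
  #1 SA[1]=9  'acdbcc'
  #2 SA[2]=12  'bcc'
  #3 SA[3]=5  'bccaacdbcc'
  #4 SA[4]=3  'bdbccaacdbcc'
  #5 SA[5]=14  'c'
  #6 SA[6]=7  'caacdbcc'
  #7 SA[7]=13  'cc'
  #8 SA[8]=6  'ccaacdbcc'
  #9 SA[9]=10  'cdbcc'
  #10 SA[10]=0  'cddbdbccaacdbcc'
  #11 SA[11]=11  'dbcc'
  #12 SA[12]=4  'dbccaacdbcc'
  #13 SA[13]=2  'dbdbccaacdbcc'
  #14 SA[14]=1  'ddbdbccaacdbcc'

SA = [8, 9, 12, 5, 3, 14, 7, 13, 6, 10, 0, 11, 4, 2, 1]
rank  pair      lcp
   1  s[8:],s[9:]  1  'a'
   2  s[9:],s[12:]  0  ''
   3  s[12:],s[5:]  3  'bcc'
   4  s[5:],s[3:]  1  'b'
   5  s[3:],s[14:]  0  ''
   6  s[14:],s[7:]  1  'c'
   7  s[7:],s[13:]  1  'c'
   8  s[13:],s[6:]  2  'cc'
   9  s[6:],s[10:]  1  'c'
  10  s[10:],s[0:]  2  'cd'
  11  s[0:],s[11:]  0  ''
  12  s[11:],s[4:]  4  'dbcc'
  13  s[4:],s[2:]  2  'db'
  14  s[2:],s[1:]  1  'd'

n(n+1)/2 = 15·16/2 = 120
Σ LCP = 0 + 1 + 0 + 3 + 1 + 0 + 1 + 1 + 2 + 1 + 2 + 0 + 4 + 2 + 1 = 19
distinct = 120 − 19 = 101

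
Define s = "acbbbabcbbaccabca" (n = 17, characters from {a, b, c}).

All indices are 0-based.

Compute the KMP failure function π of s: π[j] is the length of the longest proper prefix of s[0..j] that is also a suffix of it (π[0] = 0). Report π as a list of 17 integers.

[0, 0, 0, 0, 0, 1, 0, 0, 0, 0, 1, 2, 0, 1, 0, 0, 1]

π[0] = 0
j=1 s[j]='c': π[1]=0 (border '')
j=2 s[j]='b': π[2]=0 (border '')
j=3 s[j]='b': π[3]=0 (border '')
j=4 s[j]='b': π[4]=0 (border '')
j=5 s[j]='a': π[5]=1 (border 'a')
j=6 s[j]='b': k: 1→0; π[6]=0 (border '')
j=7 s[j]='c': π[7]=0 (border '')
j=8 s[j]='b': π[8]=0 (border '')
j=9 s[j]='b': π[9]=0 (border '')
j=10 s[j]='a': π[10]=1 (border 'a')
j=11 s[j]='c': π[11]=2 (border 'ac')
j=12 s[j]='c': k: 2→0; π[12]=0 (border '')
j=13 s[j]='a': π[13]=1 (border 'a')
j=14 s[j]='b': k: 1→0; π[14]=0 (border '')
j=15 s[j]='c': π[15]=0 (border '')
j=16 s[j]='a': π[16]=1 (border 'a')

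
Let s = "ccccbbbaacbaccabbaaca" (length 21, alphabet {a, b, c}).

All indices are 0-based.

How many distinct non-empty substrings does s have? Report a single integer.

194

rank→(start, suffix):
  0 → (20, 'a')
  1 → (17, 'aaca')
  2 → (7, 'aacbaccabbaaca')
  3 → (14, 'abbaaca')
  4 → (18, 'aca')
  5 → (8, 'acbaccabbaaca')
  6 → (11, 'accabbaaca')
  7 → (16, 'baaca')
  8 → (6, 'baacbaccabbaaca')
  9 → (10, 'baccabbaaca')
  10 → (15, 'bbaaca')
  11 → (5, 'bbaacbaccabbaaca')
  12 → (4, 'bbbaacbaccabbaaca')
  13 → (19, 'ca')
  14 → (13, 'cabbaaca')
  15 → (9, 'cbaccabbaaca')
  16 → (3, 'cbbbaacbaccabbaaca')
  17 → (12, 'ccabbaaca')
  18 → (2, 'ccbbbaacbaccabbaaca')
  19 → (1, 'cccbbbaacbaccabbaaca')
  20 → (0, 'ccccbbbaacbaccabbaaca')

SA = [20, 17, 7, 14, 18, 8, 11, 16, 6, 10, 15, 5, 4, 19, 13, 9, 3, 12, 2, 1, 0]
rank  pair      lcp
   1  s[20:],s[17:]  1  'a'
   2  s[17:],s[7:]  3  'aac'
   3  s[7:],s[14:]  1  'a'
   4  s[14:],s[18:]  1  'a'
   5  s[18:],s[8:]  2  'ac'
   6  s[8:],s[11:]  2  'ac'
   7  s[11:],s[16:]  0  ''
   8  s[16:],s[6:]  4  'baac'
   9  s[6:],s[10:]  2  'ba'
  10  s[10:],s[15:]  1  'b'
  11  s[15:],s[5:]  5  'bbaac'
  12  s[5:],s[4:]  2  'bb'
  13  s[4:],s[19:]  0  ''
  14  s[19:],s[13:]  2  'ca'
  15  s[13:],s[9:]  1  'c'
  16  s[9:],s[3:]  2  'cb'
  17  s[3:],s[12:]  1  'c'
  18  s[12:],s[2:]  2  'cc'
  19  s[2:],s[1:]  2  'cc'
  20  s[1:],s[0:]  3  'ccc'

n(n+1)/2 = 21·22/2 = 231
Σ LCP = 0 + 1 + 3 + 1 + 1 + 2 + 2 + 0 + 4 + 2 + 1 + 5 + 2 + 0 + 2 + 1 + 2 + 1 + 2 + 2 + 3 = 37
distinct = 231 − 37 = 194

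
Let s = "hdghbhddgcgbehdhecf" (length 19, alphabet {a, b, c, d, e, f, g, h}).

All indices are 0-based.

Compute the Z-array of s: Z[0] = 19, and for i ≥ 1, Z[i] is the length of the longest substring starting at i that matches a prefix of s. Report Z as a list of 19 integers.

[19, 0, 0, 1, 0, 2, 0, 0, 0, 0, 0, 0, 0, 2, 0, 1, 0, 0, 0]

Z[0]=19
i=1: i≥r, start 0; Z[1]=0
i=2: i≥r, start 0; Z[2]=0
i=3: i≥r, start 0; Z[3]=1 scan→box=[3,4)
i=4: i≥r, start 0; Z[4]=0
i=5: i≥r, start 0; Z[5]=2 scan→box=[5,7)
i=6: min(r-i=1, Z[1]=0)=0; Z[6]=0
i=7: i≥r, start 0; Z[7]=0
i=8: i≥r, start 0; Z[8]=0
i=9: i≥r, start 0; Z[9]=0
i=10: i≥r, start 0; Z[10]=0
i=11: i≥r, start 0; Z[11]=0
i=12: i≥r, start 0; Z[12]=0
i=13: i≥r, start 0; Z[13]=2 scan→box=[13,15)
i=14: min(r-i=1, Z[1]=0)=0; Z[14]=0
i=15: i≥r, start 0; Z[15]=1 scan→box=[15,16)
i=16: i≥r, start 0; Z[16]=0
i=17: i≥r, start 0; Z[17]=0
i=18: i≥r, start 0; Z[18]=0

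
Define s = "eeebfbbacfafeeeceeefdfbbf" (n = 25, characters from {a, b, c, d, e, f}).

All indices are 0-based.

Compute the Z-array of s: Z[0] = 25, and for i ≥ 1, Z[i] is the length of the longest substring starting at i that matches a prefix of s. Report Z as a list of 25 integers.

Z[0]=25
i=1: outside box; Z[1]=2 scan→box=[1,3)
i=2: min(r-i=1, Z[1]=2)=1; Z[2]=1
i=3: outside box; Z[3]=0
i=4: outside box; Z[4]=0
i=5: outside box; Z[5]=0
i=6: outside box; Z[6]=0
i=7: outside box; Z[7]=0
i=8: outside box; Z[8]=0
i=9: outside box; Z[9]=0
i=10: outside box; Z[10]=0
i=11: outside box; Z[11]=0
i=12: outside box; Z[12]=3 scan→box=[12,15)
i=13: min(r-i=2, Z[1]=2)=2; Z[13]=2
i=14: min(r-i=1, Z[2]=1)=1; Z[14]=1
i=15: outside box; Z[15]=0
i=16: outside box; Z[16]=3 scan→box=[16,19)
i=17: min(r-i=2, Z[1]=2)=2; Z[17]=2
i=18: min(r-i=1, Z[2]=1)=1; Z[18]=1
i=19: outside box; Z[19]=0
i=20: outside box; Z[20]=0
i=21: outside box; Z[21]=0
i=22: outside box; Z[22]=0
i=23: outside box; Z[23]=0
i=24: outside box; Z[24]=0

[25, 2, 1, 0, 0, 0, 0, 0, 0, 0, 0, 0, 3, 2, 1, 0, 3, 2, 1, 0, 0, 0, 0, 0, 0]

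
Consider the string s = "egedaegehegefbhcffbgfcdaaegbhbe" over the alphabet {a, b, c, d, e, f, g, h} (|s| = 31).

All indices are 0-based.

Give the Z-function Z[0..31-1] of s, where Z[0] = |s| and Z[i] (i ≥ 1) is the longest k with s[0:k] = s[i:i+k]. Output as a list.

[31, 0, 1, 0, 0, 3, 0, 1, 0, 3, 0, 1, 0, 0, 0, 0, 0, 0, 0, 0, 0, 0, 0, 0, 0, 2, 0, 0, 0, 0, 1]

Z[0]=31
i=1: outside box; Z[1]=0
i=2: outside box; Z[2]=1 grow→box=[2,3)
i=3: outside box; Z[3]=0
i=4: outside box; Z[4]=0
i=5: outside box; Z[5]=3 grow→box=[5,8)
i=6: min(r-i=2, Z[1]=0)=0; Z[6]=0
i=7: min(r-i=1, Z[2]=1)=1; Z[7]=1
i=8: outside box; Z[8]=0
i=9: outside box; Z[9]=3 grow→box=[9,12)
i=10: min(r-i=2, Z[1]=0)=0; Z[10]=0
i=11: min(r-i=1, Z[2]=1)=1; Z[11]=1
i=12: outside box; Z[12]=0
i=13: outside box; Z[13]=0
i=14: outside box; Z[14]=0
i=15: outside box; Z[15]=0
i=16: outside box; Z[16]=0
i=17: outside box; Z[17]=0
i=18: outside box; Z[18]=0
i=19: outside box; Z[19]=0
i=20: outside box; Z[20]=0
i=21: outside box; Z[21]=0
i=22: outside box; Z[22]=0
i=23: outside box; Z[23]=0
i=24: outside box; Z[24]=0
i=25: outside box; Z[25]=2 grow→box=[25,27)
i=26: min(r-i=1, Z[1]=0)=0; Z[26]=0
i=27: outside box; Z[27]=0
i=28: outside box; Z[28]=0
i=29: outside box; Z[29]=0
i=30: outside box; Z[30]=1 grow→box=[30,31)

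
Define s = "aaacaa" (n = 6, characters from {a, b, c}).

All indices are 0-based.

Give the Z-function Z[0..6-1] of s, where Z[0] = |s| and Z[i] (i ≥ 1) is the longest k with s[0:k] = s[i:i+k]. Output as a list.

Z[0]=6
i=1: i≥r, start 0; Z[1]=2 extend→box=[1,3)
i=2: min(r-i=1, Z[1]=2)=1; Z[2]=1
i=3: i≥r, start 0; Z[3]=0
i=4: i≥r, start 0; Z[4]=2 extend→box=[4,6)
i=5: min(r-i=1, Z[1]=2)=1; Z[5]=1

[6, 2, 1, 0, 2, 1]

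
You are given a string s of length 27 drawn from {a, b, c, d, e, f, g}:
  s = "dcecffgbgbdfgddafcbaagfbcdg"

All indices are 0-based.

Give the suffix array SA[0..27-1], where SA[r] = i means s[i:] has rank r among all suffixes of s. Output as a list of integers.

rank | idx | suffix
   0 |  19 | aagfbcdg
   1 |  15 | afcbaagfbcdg
   2 |  20 | agfbcdg
   3 |  18 | baagfbcdg
   4 |  23 | bcdg
   5 |   9 | bdfgddafcbaagfbcdg
   6 |   7 | bgbdfgddafcbaagfbcdg
   7 |  17 | cbaagfbcdg
   8 |  24 | cdg
   9 |   1 | cecffgbgbdfgddafcbaagfbcdg
  10 |   3 | cffgbgbdfgddafcbaagfbcdg
  11 |  14 | dafcbaagfbcdg
  12 |   0 | dcecffgbgbdfgddafcbaagfbcdg
  13 |  13 | ddafcbaagfbcdg
  14 |  10 | dfgddafcbaagfbcdg
  15 |  25 | dg
  16 |   2 | ecffgbgbdfgddafcbaagfbcdg
  17 |  22 | fbcdg
  18 |  16 | fcbaagfbcdg
  19 |   4 | ffgbgbdfgddafcbaagfbcdg
  20 |   5 | fgbgbdfgddafcbaagfbcdg
  21 |  11 | fgddafcbaagfbcdg
  22 |  26 | g
  23 |   8 | gbdfgddafcbaagfbcdg
  24 |   6 | gbgbdfgddafcbaagfbcdg
  25 |  12 | gddafcbaagfbcdg
  26 |  21 | gfbcdg

[19, 15, 20, 18, 23, 9, 7, 17, 24, 1, 3, 14, 0, 13, 10, 25, 2, 22, 16, 4, 5, 11, 26, 8, 6, 12, 21]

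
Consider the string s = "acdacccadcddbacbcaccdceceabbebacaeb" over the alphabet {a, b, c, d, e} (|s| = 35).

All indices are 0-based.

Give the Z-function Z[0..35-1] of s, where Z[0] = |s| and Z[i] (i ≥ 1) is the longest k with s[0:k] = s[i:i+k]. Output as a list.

Z[0]=35
i=1: outside box; Z[1]=0
i=2: outside box; Z[2]=0
i=3: outside box; Z[3]=2 scan→box=[3,5)
i=4: min(r-i=1, Z[1]=0)=0; Z[4]=0
i=5: outside box; Z[5]=0
i=6: outside box; Z[6]=0
i=7: outside box; Z[7]=1 scan→box=[7,8)
i=8: outside box; Z[8]=0
i=9: outside box; Z[9]=0
i=10: outside box; Z[10]=0
i=11: outside box; Z[11]=0
i=12: outside box; Z[12]=0
i=13: outside box; Z[13]=2 scan→box=[13,15)
i=14: min(r-i=1, Z[1]=0)=0; Z[14]=0
i=15: outside box; Z[15]=0
i=16: outside box; Z[16]=0
i=17: outside box; Z[17]=2 scan→box=[17,19)
i=18: min(r-i=1, Z[1]=0)=0; Z[18]=0
i=19: outside box; Z[19]=0
i=20: outside box; Z[20]=0
i=21: outside box; Z[21]=0
i=22: outside box; Z[22]=0
i=23: outside box; Z[23]=0
i=24: outside box; Z[24]=0
i=25: outside box; Z[25]=1 scan→box=[25,26)
i=26: outside box; Z[26]=0
i=27: outside box; Z[27]=0
i=28: outside box; Z[28]=0
i=29: outside box; Z[29]=0
i=30: outside box; Z[30]=2 scan→box=[30,32)
i=31: min(r-i=1, Z[1]=0)=0; Z[31]=0
i=32: outside box; Z[32]=1 scan→box=[32,33)
i=33: outside box; Z[33]=0
i=34: outside box; Z[34]=0

[35, 0, 0, 2, 0, 0, 0, 1, 0, 0, 0, 0, 0, 2, 0, 0, 0, 2, 0, 0, 0, 0, 0, 0, 0, 1, 0, 0, 0, 0, 2, 0, 1, 0, 0]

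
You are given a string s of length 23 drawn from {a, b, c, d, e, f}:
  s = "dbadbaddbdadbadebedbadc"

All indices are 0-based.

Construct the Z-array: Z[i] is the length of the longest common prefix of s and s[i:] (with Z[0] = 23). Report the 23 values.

[23, 0, 0, 4, 0, 0, 1, 2, 0, 1, 0, 4, 0, 0, 1, 0, 0, 0, 4, 0, 0, 1, 0]

Z[0]=23
i=1: outside box; Z[1]=0
i=2: outside box; Z[2]=0
i=3: outside box; Z[3]=4 extend→box=[3,7)
i=4: min(r-i=3, Z[1]=0)=0; Z[4]=0
i=5: min(r-i=2, Z[2]=0)=0; Z[5]=0
i=6: min(r-i=1, Z[3]=4)=1; Z[6]=1
i=7: outside box; Z[7]=2 extend→box=[7,9)
i=8: min(r-i=1, Z[1]=0)=0; Z[8]=0
i=9: outside box; Z[9]=1 extend→box=[9,10)
i=10: outside box; Z[10]=0
i=11: outside box; Z[11]=4 extend→box=[11,15)
i=12: min(r-i=3, Z[1]=0)=0; Z[12]=0
i=13: min(r-i=2, Z[2]=0)=0; Z[13]=0
i=14: min(r-i=1, Z[3]=4)=1; Z[14]=1
i=15: outside box; Z[15]=0
i=16: outside box; Z[16]=0
i=17: outside box; Z[17]=0
i=18: outside box; Z[18]=4 extend→box=[18,22)
i=19: min(r-i=3, Z[1]=0)=0; Z[19]=0
i=20: min(r-i=2, Z[2]=0)=0; Z[20]=0
i=21: min(r-i=1, Z[3]=4)=1; Z[21]=1
i=22: outside box; Z[22]=0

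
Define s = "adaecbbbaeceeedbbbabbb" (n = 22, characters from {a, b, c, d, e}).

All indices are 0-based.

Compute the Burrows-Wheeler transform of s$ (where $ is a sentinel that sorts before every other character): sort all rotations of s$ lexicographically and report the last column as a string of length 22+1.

rank  rotation                 last
    0  $adaecbbbaeceeedbbbabbb  b
    1  abbb$adaecbbbaeceeedbbb  b
    2  adaecbbbaeceeedbbbabbb$  $
    3  aecbbbaeceeedbbbabbb$ad  d
    4  aeceeedbbbabbb$adaecbbb  b
    5  b$adaecbbbaeceeedbbbabb  b
    6  babbb$adaecbbbaeceeedbb  b
    7  baeceeedbbbabbb$adaecbb  b
    8  bb$adaecbbbaeceeedbbbab  b
    9  bbabbb$adaecbbbaeceeedb  b
   10  bbaeceeedbbbabbb$adaecb  b
   11  bbb$adaecbbbaeceeedbbba  a
   12  bbbabbb$adaecbbbaeceeed  d
   13  bbbaeceeedbbbabbb$adaec  c
   14  cbbbaeceeedbbbabbb$adae  e
   15  ceeedbbbabbb$adaecbbbae  e
   16  daecbbbaeceeedbbbabbb$a  a
   17  dbbbabbb$adaecbbbaeceee  e
   18  ecbbbaeceeedbbbabbb$ada  a
   19  eceeedbbbabbb$adaecbbba  a
   20  edbbbabbb$adaecbbbaecee  e
   21  eedbbbabbb$adaecbbbaece  e
   22  eeedbbbabbb$adaecbbbaec  c

bb$dbbbbbbbadceeaeaaeec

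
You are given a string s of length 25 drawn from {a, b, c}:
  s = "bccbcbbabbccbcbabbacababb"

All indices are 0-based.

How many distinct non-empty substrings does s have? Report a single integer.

270

rank | idx | suffix
   0 |  20 | ababb
   1 |  22 | abb
   2 |  15 | abbacababb
   3 |   7 | abbccbcbabbacababb
   4 |  18 | acababb
   5 |  24 | b
   6 |  21 | babb
   7 |  14 | babbacababb
   8 |   6 | babbccbcbabbacababb
   9 |  17 | bacababb
  10 |  23 | bb
  11 |   5 | bbabbccbcbabbacababb
  12 |  16 | bbacababb
  13 |   8 | bbccbcbabbacababb
  14 |  12 | bcbabbacababb
  15 |   3 | bcbbabbccbcbabbacababb
  16 |   9 | bccbcbabbacababb
  17 |   0 | bccbcbbabbccbcbabbacababb
  18 |  19 | cababb
  19 |  13 | cbabbacababb
  20 |   4 | cbbabbccbcbabbacababb
  21 |  11 | cbcbabbacababb
  22 |   2 | cbcbbabbccbcbabbacababb
  23 |  10 | ccbcbabbacababb
  24 |   1 | ccbcbbabbccbcbabbacababb

SA = [20, 22, 15, 7, 18, 24, 21, 14, 6, 17, 23, 5, 16, 8, 12, 3, 9, 0, 19, 13, 4, 11, 2, 10, 1]
i: (SA[i-1],SA[i]) lcp shared
  1: (20,22) 2 'ab'
  2: (22,15) 3 'abb'
  3: (15,7) 3 'abb'
  4: (7,18) 1 'a'
  5: (18,24) 0 ''
  6: (24,21) 1 'b'
  7: (21,14) 4 'babb'
  8: (14,6) 4 'babb'
  9: (6,17) 2 'ba'
  10: (17,23) 1 'b'
  11: (23,5) 2 'bb'
  12: (5,16) 3 'bba'
  13: (16,8) 2 'bb'
  14: (8,12) 1 'b'
  15: (12,3) 3 'bcb'
  16: (3,9) 2 'bc'
  17: (9,0) 6 'bccbcb'
  18: (0,19) 0 ''
  19: (19,13) 1 'c'
  20: (13,4) 2 'cb'
  21: (4,11) 2 'cb'
  22: (11,2) 4 'cbcb'
  23: (2,10) 1 'c'
  24: (10,1) 5 'ccbcb'

n(n+1)/2 = 25·26/2 = 325
Σ LCP = 0 + 2 + 3 + 3 + 1 + 0 + 1 + 4 + 4 + 2 + 1 + 2 + 3 + 2 + 1 + 3 + 2 + 6 + 0 + 1 + 2 + 2 + 4 + 1 + 5 = 55
distinct = 325 − 55 = 270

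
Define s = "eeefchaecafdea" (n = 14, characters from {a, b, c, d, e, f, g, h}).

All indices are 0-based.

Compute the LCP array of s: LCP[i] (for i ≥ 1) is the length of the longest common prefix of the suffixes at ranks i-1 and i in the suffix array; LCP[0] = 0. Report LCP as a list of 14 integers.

sorted suffixes:
  #0 SA[0]=13  'a'
  #1 SA[1]=6  'aecafdea'
  #2 SA[2]=9  'afdea'
  #3 SA[3]=8  'cafdea'
  #4 SA[4]=4  'chaecafdea'
  #5 SA[5]=11  'dea'
  #6 SA[6]=12  'ea'
  #7 SA[7]=7  'ecafdea'
  #8 SA[8]=0  'eeefchaecafdea'
  #9 SA[9]=1  'eefchaecafdea'
  #10 SA[10]=2  'efchaecafdea'
  #11 SA[11]=3  'fchaecafdea'
  #12 SA[12]=10  'fdea'
  #13 SA[13]=5  'haecafdea'

SA = [13, 6, 9, 8, 4, 11, 12, 7, 0, 1, 2, 3, 10, 5]
rank  pair      lcp
   1  s[13:],s[6:]  1  'a'
   2  s[6:],s[9:]  1  'a'
   3  s[9:],s[8:]  0  ''
   4  s[8:],s[4:]  1  'c'
   5  s[4:],s[11:]  0  ''
   6  s[11:],s[12:]  0  ''
   7  s[12:],s[7:]  1  'e'
   8  s[7:],s[0:]  1  'e'
   9  s[0:],s[1:]  2  'ee'
  10  s[1:],s[2:]  1  'e'
  11  s[2:],s[3:]  0  ''
  12  s[3:],s[10:]  1  'f'
  13  s[10:],s[5:]  0  ''

[0, 1, 1, 0, 1, 0, 0, 1, 1, 2, 1, 0, 1, 0]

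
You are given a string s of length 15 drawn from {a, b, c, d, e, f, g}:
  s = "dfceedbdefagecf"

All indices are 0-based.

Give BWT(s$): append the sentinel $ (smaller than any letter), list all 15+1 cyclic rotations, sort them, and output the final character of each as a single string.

rank  rotation          last
    0  $dfceedbdefagecf  f
    1  agecf$dfceedbdef  f
    2  bdefagecf$dfceed  d
    3  ceedbdefagecf$df  f
    4  cf$dfceedbdefage  e
    5  dbdefagecf$dfcee  e
    6  defagecf$dfceedb  b
    7  dfceedbdefagecf$  $
    8  ecf$dfceedbdefag  g
    9  edbdefagecf$dfce  e
   10  eedbdefagecf$dfc  c
   11  efagecf$dfceedbd  d
   12  f$dfceedbdefagec  c
   13  fagecf$dfceedbde  e
   14  fceedbdefagecf$d  d
   15  gecf$dfceedbdefa  a

ffdfeeb$gecdceda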